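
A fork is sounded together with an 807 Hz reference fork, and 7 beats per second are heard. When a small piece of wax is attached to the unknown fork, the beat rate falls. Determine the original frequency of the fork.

814 Hz

|f − 807| = 7, so the fork was at either 800 Hz or 814 Hz.
Loading a fork with wax lowers its frequency; the adjustment lowers the fork's frequency.
The beat rate fell, so the adjustment moved the fork toward 807 Hz — it must have started above the reference.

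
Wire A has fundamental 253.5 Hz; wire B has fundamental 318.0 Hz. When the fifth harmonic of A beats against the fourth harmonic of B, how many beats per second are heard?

4.5 Hz

Fifth harmonic of the first: 5·253.5 = 1267.5 Hz.
Fourth harmonic of the second: 4·318.0 = 1272.0 Hz.
f_beat = |1267.5 − 1272.0| = 4.5 Hz.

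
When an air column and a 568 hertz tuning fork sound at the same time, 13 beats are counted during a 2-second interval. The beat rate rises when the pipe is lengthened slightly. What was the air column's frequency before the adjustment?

561.5 Hz

Beat frequency = 13/2 = 6.5 Hz.
|f − 568| = 6.5, so the air column was at either 561.5 Hz or 574.5 Hz.
A longer pipe has a lower fundamental; the adjustment lowers the air column's frequency.
The beat rate rose, so the adjustment moved the air column further from 568 Hz — it was already below the reference.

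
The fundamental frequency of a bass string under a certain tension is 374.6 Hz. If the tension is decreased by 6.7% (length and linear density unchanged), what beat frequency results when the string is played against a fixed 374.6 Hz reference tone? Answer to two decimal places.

For a string, f ∝ √T, so the new frequency is 374.6·√0.933 = 361.8334 Hz.
f_beat = |361.8334 − 374.6| = 12.77 Hz.

12.77 Hz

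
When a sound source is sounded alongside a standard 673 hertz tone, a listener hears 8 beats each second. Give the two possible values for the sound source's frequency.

665 Hz or 681 Hz

|f − 673| = 8, so f = 673 ± 8.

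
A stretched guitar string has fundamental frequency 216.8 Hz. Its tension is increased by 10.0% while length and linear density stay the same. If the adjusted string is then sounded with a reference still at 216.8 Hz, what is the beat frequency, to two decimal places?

For a string, f ∝ √T, so the new frequency is 216.8·√1.100 = 227.3818 Hz.
f_beat = |227.3818 − 216.8| = 10.58 Hz.

10.58 Hz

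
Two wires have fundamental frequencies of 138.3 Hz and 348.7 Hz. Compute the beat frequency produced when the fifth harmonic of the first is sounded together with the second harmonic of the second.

5.9 Hz

Fifth harmonic of the first: 5·138.3 = 691.5 Hz.
Second harmonic of the second: 2·348.7 = 697.4 Hz.
f_beat = |691.5 − 697.4| = 5.9 Hz.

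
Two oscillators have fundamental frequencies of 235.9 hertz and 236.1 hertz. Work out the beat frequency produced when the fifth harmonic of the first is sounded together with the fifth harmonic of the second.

Fifth harmonic of the first: 5·235.9 = 1179.5 Hz.
Fifth harmonic of the second: 5·236.1 = 1180.5 Hz.
f_beat = |1179.5 − 1180.5| = 1.0 Hz.

1.0 Hz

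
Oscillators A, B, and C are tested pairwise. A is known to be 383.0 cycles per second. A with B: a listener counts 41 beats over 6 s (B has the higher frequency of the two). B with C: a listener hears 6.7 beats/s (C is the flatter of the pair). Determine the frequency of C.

383.1333 Hz

A–B: Beat frequency = 41/6 = 6.8333 Hz.
B is above A, so f_B = 383.0 + 6.8333 = 389.8333 Hz.
C is below B, so f_C = 389.8333 − 6.7 = 383.1333 Hz.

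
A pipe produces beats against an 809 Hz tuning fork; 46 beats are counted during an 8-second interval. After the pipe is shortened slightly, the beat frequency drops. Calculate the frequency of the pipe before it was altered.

Beat frequency = 46/8 = 5.75 Hz.
|f − 809| = 5.75, so the pipe was at either 803.25 Hz or 814.75 Hz.
A shorter pipe has a higher fundamental; the adjustment raises the pipe's frequency.
The beat rate fell, so the adjustment moved the pipe toward 809 Hz — it must have started below the reference.

803.25 Hz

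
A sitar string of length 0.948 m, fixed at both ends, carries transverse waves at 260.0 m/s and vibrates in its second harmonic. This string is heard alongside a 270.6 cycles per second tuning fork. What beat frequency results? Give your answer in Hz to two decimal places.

For a string fixed at both ends, f_n = n·v/(2L) = 2·260.0/(2·0.948) = 274.2616 Hz.
f_beat = |274.2616 − 270.6| = 3.66 Hz.

3.66 Hz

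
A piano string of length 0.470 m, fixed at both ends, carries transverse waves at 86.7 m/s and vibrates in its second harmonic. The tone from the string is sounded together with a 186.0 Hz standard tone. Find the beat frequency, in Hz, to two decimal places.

For a string fixed at both ends, f_n = n·v/(2L) = 2·86.7/(2·0.470) = 184.4681 Hz.
f_beat = |184.4681 − 186.0| = 1.53 Hz.

1.53 Hz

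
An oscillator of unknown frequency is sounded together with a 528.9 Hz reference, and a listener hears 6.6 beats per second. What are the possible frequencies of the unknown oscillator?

522.3 Hz or 535.5 Hz

|f − 528.9| = 6.6, so f = 528.9 ± 6.6.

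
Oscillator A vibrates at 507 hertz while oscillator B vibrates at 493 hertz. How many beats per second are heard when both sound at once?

14 Hz

Beats arise from superposition of two nearby frequencies; the beat rate is |f₁ − f₂|.
|507 − 493| = 14 Hz.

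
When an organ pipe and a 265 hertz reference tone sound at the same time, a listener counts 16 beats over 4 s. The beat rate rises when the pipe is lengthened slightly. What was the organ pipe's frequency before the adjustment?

261 Hz

Beat frequency = 16/4 = 4 Hz.
|f − 265| = 4, so the organ pipe was at either 261 Hz or 269 Hz.
A longer pipe has a lower fundamental; the adjustment lowers the organ pipe's frequency.
The beat rate rose, so the adjustment moved the organ pipe further from 265 Hz — it was already below the reference.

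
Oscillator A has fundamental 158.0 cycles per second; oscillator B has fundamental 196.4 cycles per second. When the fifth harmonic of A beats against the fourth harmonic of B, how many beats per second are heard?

Fifth harmonic of the first: 5·158.0 = 790.0 Hz.
Fourth harmonic of the second: 4·196.4 = 785.6 Hz.
f_beat = |790.0 − 785.6| = 4.4 Hz.

4.4 Hz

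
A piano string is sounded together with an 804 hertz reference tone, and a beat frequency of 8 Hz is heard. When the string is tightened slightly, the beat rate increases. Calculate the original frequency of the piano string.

812 Hz

|f − 804| = 8, so the piano string was at either 796 Hz or 812 Hz.
Increasing tension raises a string's frequency; the adjustment raises the piano string's frequency.
The beat rate rose, so the adjustment moved the piano string further from 804 Hz — it was already above the reference.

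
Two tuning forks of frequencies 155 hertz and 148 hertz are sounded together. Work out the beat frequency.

7 Hz

Beats arise from superposition of two nearby frequencies; the beat rate is |f₁ − f₂|.
|155 − 148| = 7 Hz.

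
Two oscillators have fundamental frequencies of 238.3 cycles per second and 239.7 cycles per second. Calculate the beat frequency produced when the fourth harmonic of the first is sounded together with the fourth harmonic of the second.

Fourth harmonic of the first: 4·238.3 = 953.2 Hz.
Fourth harmonic of the second: 4·239.7 = 958.8 Hz.
f_beat = |953.2 − 958.8| = 5.6 Hz.

5.6 Hz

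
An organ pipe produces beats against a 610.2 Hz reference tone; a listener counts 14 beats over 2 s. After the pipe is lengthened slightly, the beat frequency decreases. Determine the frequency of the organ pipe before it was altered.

Beat frequency = 14/2 = 7 Hz.
|f − 610.2| = 7, so the organ pipe was at either 603.2 Hz or 617.2 Hz.
A longer pipe has a lower fundamental; the adjustment lowers the organ pipe's frequency.
The beat rate fell, so the adjustment moved the organ pipe toward 610.2 Hz — it must have started above the reference.

617.2 Hz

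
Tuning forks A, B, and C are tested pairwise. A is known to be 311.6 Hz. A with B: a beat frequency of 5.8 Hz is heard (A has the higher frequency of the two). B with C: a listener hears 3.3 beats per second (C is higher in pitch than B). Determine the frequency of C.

309.1 Hz

B is below A, so f_B = 311.6 − 5.8 = 305.8 Hz.
C is above B, so f_C = 305.8 + 3.3 = 309.1 Hz.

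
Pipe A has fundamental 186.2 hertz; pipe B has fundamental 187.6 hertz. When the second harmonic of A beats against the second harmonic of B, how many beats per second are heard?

Second harmonic of the first: 2·186.2 = 372.4 Hz.
Second harmonic of the second: 2·187.6 = 375.2 Hz.
f_beat = |372.4 − 375.2| = 2.8 Hz.

2.8 Hz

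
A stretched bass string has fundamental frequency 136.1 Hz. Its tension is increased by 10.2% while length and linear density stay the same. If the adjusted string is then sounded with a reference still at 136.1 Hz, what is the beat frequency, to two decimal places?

6.77 Hz

For a string, f ∝ √T, so the new frequency is 136.1·√1.102 = 142.8726 Hz.
f_beat = |142.8726 − 136.1| = 6.77 Hz.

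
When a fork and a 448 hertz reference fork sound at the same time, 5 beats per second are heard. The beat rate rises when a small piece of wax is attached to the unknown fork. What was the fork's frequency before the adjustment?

|f − 448| = 5, so the fork was at either 443 Hz or 453 Hz.
Loading a fork with wax lowers its frequency; the adjustment lowers the fork's frequency.
The beat rate rose, so the adjustment moved the fork further from 448 Hz — it was already below the reference.

443 Hz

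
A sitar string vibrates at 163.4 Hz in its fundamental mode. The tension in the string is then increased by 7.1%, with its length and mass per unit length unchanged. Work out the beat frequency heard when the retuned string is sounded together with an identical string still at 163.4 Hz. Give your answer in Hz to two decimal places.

For a string, f ∝ √T, so the new frequency is 163.4·√1.071 = 169.1012 Hz.
f_beat = |169.1012 − 163.4| = 5.70 Hz.

5.70 Hz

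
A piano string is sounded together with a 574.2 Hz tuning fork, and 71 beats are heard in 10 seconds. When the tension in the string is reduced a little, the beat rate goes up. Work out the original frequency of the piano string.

567.1 Hz

Beat frequency = 71/10 = 7.1 Hz.
|f − 574.2| = 7.1, so the piano string was at either 567.1 Hz or 581.3 Hz.
Lower tension means lower frequency; the adjustment lowers the piano string's frequency.
The beat rate rose, so the adjustment moved the piano string further from 574.2 Hz — it was already below the reference.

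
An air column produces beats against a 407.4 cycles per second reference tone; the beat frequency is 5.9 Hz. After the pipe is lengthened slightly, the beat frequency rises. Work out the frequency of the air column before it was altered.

401.5 Hz

|f − 407.4| = 5.9, so the air column was at either 401.5 Hz or 413.3 Hz.
A longer pipe has a lower fundamental; the adjustment lowers the air column's frequency.
The beat rate rose, so the adjustment moved the air column further from 407.4 Hz — it was already below the reference.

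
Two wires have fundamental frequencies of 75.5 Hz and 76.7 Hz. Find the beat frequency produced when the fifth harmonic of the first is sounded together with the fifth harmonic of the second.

6.0 Hz

Fifth harmonic of the first: 5·75.5 = 377.5 Hz.
Fifth harmonic of the second: 5·76.7 = 383.5 Hz.
f_beat = |377.5 − 383.5| = 6.0 Hz.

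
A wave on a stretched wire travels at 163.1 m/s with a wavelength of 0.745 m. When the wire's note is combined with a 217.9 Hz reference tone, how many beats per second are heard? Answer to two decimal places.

Source frequency f = v/λ = 163.1/0.745 = 218.9262 Hz.
f_beat = |218.9262 − 217.9| = 1.03 Hz.

1.03 Hz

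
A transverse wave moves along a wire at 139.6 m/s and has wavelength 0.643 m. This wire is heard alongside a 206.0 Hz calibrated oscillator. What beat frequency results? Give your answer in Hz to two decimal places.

11.11 Hz

Source frequency f = v/λ = 139.6/0.643 = 217.1073 Hz.
f_beat = |217.1073 − 206.0| = 11.11 Hz.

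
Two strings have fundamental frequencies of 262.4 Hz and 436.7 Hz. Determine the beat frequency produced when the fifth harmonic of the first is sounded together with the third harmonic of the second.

1.9 Hz

Fifth harmonic of the first: 5·262.4 = 1312.0 Hz.
Third harmonic of the second: 3·436.7 = 1310.1 Hz.
f_beat = |1312.0 − 1310.1| = 1.9 Hz.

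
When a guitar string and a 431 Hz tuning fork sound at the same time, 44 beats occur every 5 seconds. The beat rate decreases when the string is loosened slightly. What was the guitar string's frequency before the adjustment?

Beat frequency = 44/5 = 8.8 Hz.
|f − 431| = 8.8, so the guitar string was at either 422.2 Hz or 439.8 Hz.
Reducing tension lowers a string's frequency; the adjustment lowers the guitar string's frequency.
The beat rate fell, so the adjustment moved the guitar string toward 431 Hz — it must have started above the reference.

439.8 Hz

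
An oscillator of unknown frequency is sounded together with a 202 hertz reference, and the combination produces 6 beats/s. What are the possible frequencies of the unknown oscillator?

196 Hz or 208 Hz

|f − 202| = 6, so f = 202 ± 6.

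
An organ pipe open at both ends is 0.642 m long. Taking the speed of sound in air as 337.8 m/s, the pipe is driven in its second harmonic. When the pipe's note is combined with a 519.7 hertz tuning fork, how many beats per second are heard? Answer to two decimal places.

Open pipe: f_n = n·v/(2L) = 2·337.8/(2·0.642) = 526.1682 Hz.
f_beat = |526.1682 − 519.7| = 6.47 Hz.

6.47 Hz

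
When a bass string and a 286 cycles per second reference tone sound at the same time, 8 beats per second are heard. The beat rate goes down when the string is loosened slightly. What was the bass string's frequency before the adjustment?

|f − 286| = 8, so the bass string was at either 278 Hz or 294 Hz.
Reducing tension lowers a string's frequency; the adjustment lowers the bass string's frequency.
The beat rate fell, so the adjustment moved the bass string toward 286 Hz — it must have started above the reference.

294 Hz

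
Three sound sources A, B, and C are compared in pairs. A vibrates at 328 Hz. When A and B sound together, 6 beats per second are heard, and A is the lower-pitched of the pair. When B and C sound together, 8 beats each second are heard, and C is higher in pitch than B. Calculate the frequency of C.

342 Hz

B is above A, so f_B = 328 + 6 = 334 Hz.
C is above B, so f_C = 334 + 8 = 342 Hz.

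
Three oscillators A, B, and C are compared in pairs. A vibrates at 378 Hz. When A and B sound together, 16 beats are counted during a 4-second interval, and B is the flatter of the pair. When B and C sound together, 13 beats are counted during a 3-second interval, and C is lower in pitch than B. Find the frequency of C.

369.6667 Hz

A–B: Beat frequency = 16/4 = 4 Hz.
B is below A, so f_B = 378 − 4 = 374 Hz.
B–C: Beat frequency = 13/3 = 4.3333 Hz.
C is below B, so f_C = 374 − 4.3333 = 369.6667 Hz.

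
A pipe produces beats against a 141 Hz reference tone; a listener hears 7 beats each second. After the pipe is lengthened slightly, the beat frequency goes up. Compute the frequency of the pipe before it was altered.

|f − 141| = 7, so the pipe was at either 134 Hz or 148 Hz.
A longer pipe has a lower fundamental; the adjustment lowers the pipe's frequency.
The beat rate rose, so the adjustment moved the pipe further from 141 Hz — it was already below the reference.

134 Hz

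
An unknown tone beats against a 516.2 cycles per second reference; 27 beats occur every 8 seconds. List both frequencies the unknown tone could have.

Beat frequency = 27/8 = 3.375 Hz.
|f − 516.2| = 3.375, so f = 516.2 ± 3.375.

512.825 Hz or 519.575 Hz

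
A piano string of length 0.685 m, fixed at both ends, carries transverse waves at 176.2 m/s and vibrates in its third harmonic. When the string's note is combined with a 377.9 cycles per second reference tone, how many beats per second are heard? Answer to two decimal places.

For a string fixed at both ends, f_n = n·v/(2L) = 3·176.2/(2·0.685) = 385.8394 Hz.
f_beat = |385.8394 − 377.9| = 7.94 Hz.

7.94 Hz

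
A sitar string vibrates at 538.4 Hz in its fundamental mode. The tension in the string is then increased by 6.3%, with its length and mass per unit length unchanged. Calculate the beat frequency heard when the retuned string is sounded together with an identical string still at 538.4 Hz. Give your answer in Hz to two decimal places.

For a string, f ∝ √T, so the new frequency is 538.4·√1.063 = 555.1006 Hz.
f_beat = |555.1006 − 538.4| = 16.70 Hz.

16.70 Hz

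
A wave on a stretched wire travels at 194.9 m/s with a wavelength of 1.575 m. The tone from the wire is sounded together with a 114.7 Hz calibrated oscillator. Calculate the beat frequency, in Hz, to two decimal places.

9.05 Hz

Source frequency f = v/λ = 194.9/1.575 = 123.7460 Hz.
f_beat = |123.7460 − 114.7| = 9.05 Hz.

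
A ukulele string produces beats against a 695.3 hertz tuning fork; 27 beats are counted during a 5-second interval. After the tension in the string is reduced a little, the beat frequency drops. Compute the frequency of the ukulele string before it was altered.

Beat frequency = 27/5 = 5.4 Hz.
|f − 695.3| = 5.4, so the ukulele string was at either 689.9 Hz or 700.7 Hz.
Lower tension means lower frequency; the adjustment lowers the ukulele string's frequency.
The beat rate fell, so the adjustment moved the ukulele string toward 695.3 Hz — it must have started above the reference.

700.7 Hz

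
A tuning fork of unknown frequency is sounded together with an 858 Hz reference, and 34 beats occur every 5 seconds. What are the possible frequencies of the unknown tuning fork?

Beat frequency = 34/5 = 6.8 Hz.
|f − 858| = 6.8, so f = 858 ± 6.8.

851.2 Hz or 864.8 Hz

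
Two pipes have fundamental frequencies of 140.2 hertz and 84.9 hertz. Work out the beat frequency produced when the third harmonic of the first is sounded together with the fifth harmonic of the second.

Third harmonic of the first: 3·140.2 = 420.6 Hz.
Fifth harmonic of the second: 5·84.9 = 424.5 Hz.
f_beat = |420.6 − 424.5| = 3.9 Hz.

3.9 Hz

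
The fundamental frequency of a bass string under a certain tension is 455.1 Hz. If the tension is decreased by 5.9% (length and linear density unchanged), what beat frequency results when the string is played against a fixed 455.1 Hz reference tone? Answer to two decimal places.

13.63 Hz

For a string, f ∝ √T, so the new frequency is 455.1·√0.941 = 441.4705 Hz.
f_beat = |441.4705 − 455.1| = 13.63 Hz.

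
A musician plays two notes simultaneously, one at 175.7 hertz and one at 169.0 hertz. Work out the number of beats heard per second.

6.7 Hz

Beats arise from superposition of two nearby frequencies; the beat rate is |f₁ − f₂|.
|175.7 − 169.0| = 6.7 Hz.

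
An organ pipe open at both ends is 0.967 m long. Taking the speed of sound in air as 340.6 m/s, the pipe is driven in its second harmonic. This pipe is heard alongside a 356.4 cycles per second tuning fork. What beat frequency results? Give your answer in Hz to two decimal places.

Open pipe: f_n = n·v/(2L) = 2·340.6/(2·0.967) = 352.2234 Hz.
f_beat = |352.2234 − 356.4| = 4.18 Hz.

4.18 Hz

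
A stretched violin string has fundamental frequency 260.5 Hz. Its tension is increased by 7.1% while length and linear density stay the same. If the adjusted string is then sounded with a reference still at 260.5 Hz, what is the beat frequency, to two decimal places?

9.09 Hz

For a string, f ∝ √T, so the new frequency is 260.5·√1.071 = 269.5892 Hz.
f_beat = |269.5892 − 260.5| = 9.09 Hz.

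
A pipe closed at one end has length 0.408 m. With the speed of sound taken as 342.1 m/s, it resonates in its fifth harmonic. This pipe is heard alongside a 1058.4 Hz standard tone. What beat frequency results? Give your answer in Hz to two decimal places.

10.30 Hz

Closed pipe (odd harmonics): f_n = n·v/(4L) = 5·342.1/(4·0.408) = 1048.1005 Hz.
f_beat = |1048.1005 − 1058.4| = 10.30 Hz.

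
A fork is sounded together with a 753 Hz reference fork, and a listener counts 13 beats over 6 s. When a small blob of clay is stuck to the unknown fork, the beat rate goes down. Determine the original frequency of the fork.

Beat frequency = 13/6 = 2.1667 Hz.
|f − 753| = 2.1667, so the fork was at either 750.8333 Hz or 755.1667 Hz.
Adding mass to a fork lowers its frequency; the adjustment lowers the fork's frequency.
The beat rate fell, so the adjustment moved the fork toward 753 Hz — it must have started above the reference.

755.1667 Hz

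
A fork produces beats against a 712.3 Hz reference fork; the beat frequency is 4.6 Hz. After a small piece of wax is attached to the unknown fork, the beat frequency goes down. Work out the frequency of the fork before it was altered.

716.9 Hz

|f − 712.3| = 4.6, so the fork was at either 707.7 Hz or 716.9 Hz.
Loading a fork with wax lowers its frequency; the adjustment lowers the fork's frequency.
The beat rate fell, so the adjustment moved the fork toward 712.3 Hz — it must have started above the reference.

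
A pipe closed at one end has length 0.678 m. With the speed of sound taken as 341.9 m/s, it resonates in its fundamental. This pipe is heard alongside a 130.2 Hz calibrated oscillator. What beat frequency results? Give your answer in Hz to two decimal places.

4.13 Hz

Closed pipe (odd harmonics): f_n = n·v/(4L) = 1·341.9/(4·0.678) = 126.0693 Hz.
f_beat = |126.0693 − 130.2| = 4.13 Hz.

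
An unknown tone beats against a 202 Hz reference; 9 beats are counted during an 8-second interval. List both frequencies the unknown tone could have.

Beat frequency = 9/8 = 1.125 Hz.
|f − 202| = 1.125, so f = 202 ± 1.125.

200.875 Hz or 203.125 Hz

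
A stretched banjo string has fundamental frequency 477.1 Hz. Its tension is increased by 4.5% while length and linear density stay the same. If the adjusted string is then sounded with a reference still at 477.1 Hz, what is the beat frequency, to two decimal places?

For a string, f ∝ √T, so the new frequency is 477.1·√1.045 = 487.7166 Hz.
f_beat = |487.7166 − 477.1| = 10.62 Hz.

10.62 Hz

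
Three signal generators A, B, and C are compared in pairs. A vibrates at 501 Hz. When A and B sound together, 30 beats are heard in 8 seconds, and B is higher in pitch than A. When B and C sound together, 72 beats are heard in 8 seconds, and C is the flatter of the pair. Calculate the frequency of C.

495.75 Hz

A–B: Beat frequency = 30/8 = 3.75 Hz.
B is above A, so f_B = 501 + 3.75 = 504.75 Hz.
B–C: Beat frequency = 72/8 = 9 Hz.
C is below B, so f_C = 504.75 − 9 = 495.75 Hz.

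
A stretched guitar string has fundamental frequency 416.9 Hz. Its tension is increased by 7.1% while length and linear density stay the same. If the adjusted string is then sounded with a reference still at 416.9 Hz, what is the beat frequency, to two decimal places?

For a string, f ∝ √T, so the new frequency is 416.9·√1.071 = 431.4462 Hz.
f_beat = |431.4462 − 416.9| = 14.55 Hz.

14.55 Hz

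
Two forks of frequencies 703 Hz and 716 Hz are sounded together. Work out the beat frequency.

13 Hz

The beat frequency equals the magnitude of the frequency difference.
|703 − 716| = 13 Hz.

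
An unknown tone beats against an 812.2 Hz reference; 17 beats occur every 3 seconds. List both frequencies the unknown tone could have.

Beat frequency = 17/3 = 5.6667 Hz.
|f − 812.2| = 5.6667, so f = 812.2 ± 5.6667.

806.5333 Hz or 817.8667 Hz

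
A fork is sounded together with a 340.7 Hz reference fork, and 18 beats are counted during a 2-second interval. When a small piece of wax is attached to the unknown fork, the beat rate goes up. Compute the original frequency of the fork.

331.7 Hz

Beat frequency = 18/2 = 9 Hz.
|f − 340.7| = 9, so the fork was at either 331.7 Hz or 349.7 Hz.
Loading a fork with wax lowers its frequency; the adjustment lowers the fork's frequency.
The beat rate rose, so the adjustment moved the fork further from 340.7 Hz — it was already below the reference.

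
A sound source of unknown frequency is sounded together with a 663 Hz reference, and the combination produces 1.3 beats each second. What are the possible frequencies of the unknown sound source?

661.7 Hz or 664.3 Hz

|f − 663| = 1.3, so f = 663 ± 1.3.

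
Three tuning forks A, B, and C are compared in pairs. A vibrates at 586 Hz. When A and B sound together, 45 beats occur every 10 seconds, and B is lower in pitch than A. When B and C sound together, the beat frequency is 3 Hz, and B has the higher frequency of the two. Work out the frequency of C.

A–B: Beat frequency = 45/10 = 4.5 Hz.
B is below A, so f_B = 586 − 4.5 = 581.5 Hz.
C is below B, so f_C = 581.5 − 3 = 578.5 Hz.

578.5 Hz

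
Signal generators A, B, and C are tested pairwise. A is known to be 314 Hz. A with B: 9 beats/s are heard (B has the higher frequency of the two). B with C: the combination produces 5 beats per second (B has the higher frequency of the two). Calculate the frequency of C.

318 Hz

B is above A, so f_B = 314 + 9 = 323 Hz.
C is below B, so f_C = 323 − 5 = 318 Hz.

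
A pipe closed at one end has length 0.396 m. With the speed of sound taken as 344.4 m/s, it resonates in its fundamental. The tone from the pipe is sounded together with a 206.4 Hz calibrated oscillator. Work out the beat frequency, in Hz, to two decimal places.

Closed pipe (odd harmonics): f_n = n·v/(4L) = 1·344.4/(4·0.396) = 217.4242 Hz.
f_beat = |217.4242 − 206.4| = 11.02 Hz.

11.02 Hz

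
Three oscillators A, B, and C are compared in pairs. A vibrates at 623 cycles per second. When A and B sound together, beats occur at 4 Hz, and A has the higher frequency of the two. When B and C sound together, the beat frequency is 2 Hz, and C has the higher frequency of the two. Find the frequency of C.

621 Hz

B is below A, so f_B = 623 − 4 = 619 Hz.
C is above B, so f_C = 619 + 2 = 621 Hz.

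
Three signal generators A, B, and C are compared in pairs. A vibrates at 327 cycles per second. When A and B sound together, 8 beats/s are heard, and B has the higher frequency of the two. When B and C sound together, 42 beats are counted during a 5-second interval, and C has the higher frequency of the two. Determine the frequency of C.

B is above A, so f_B = 327 + 8 = 335 Hz.
B–C: Beat frequency = 42/5 = 8.4 Hz.
C is above B, so f_C = 335 + 8.4 = 343.4 Hz.

343.4 Hz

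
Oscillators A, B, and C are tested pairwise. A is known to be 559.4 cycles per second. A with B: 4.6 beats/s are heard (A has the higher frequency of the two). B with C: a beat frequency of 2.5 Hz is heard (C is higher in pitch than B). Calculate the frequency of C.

B is below A, so f_B = 559.4 − 4.6 = 554.8 Hz.
C is above B, so f_C = 554.8 + 2.5 = 557.3 Hz.

557.3 Hz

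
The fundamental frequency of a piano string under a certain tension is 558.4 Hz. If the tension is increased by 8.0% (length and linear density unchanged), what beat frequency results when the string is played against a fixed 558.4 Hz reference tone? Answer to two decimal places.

For a string, f ∝ √T, so the new frequency is 558.4·√1.080 = 580.3063 Hz.
f_beat = |580.3063 − 558.4| = 21.91 Hz.

21.91 Hz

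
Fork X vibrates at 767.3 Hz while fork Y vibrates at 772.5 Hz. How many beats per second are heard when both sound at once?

5.2 Hz

f_beat = |f₁ − f₂|.
|767.3 − 772.5| = 5.2 Hz.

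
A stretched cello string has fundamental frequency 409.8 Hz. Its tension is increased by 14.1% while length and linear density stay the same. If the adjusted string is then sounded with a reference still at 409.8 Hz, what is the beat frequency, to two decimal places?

27.94 Hz

For a string, f ∝ √T, so the new frequency is 409.8·√1.141 = 437.7385 Hz.
f_beat = |437.7385 − 409.8| = 27.94 Hz.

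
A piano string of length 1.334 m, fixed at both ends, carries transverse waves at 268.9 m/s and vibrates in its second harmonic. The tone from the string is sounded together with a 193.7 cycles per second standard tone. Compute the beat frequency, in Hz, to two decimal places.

7.87 Hz

For a string fixed at both ends, f_n = n·v/(2L) = 2·268.9/(2·1.334) = 201.5742 Hz.
f_beat = |201.5742 − 193.7| = 7.87 Hz.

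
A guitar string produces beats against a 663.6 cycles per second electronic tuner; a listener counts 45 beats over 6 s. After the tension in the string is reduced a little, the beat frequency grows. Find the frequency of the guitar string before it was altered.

Beat frequency = 45/6 = 7.5 Hz.
|f − 663.6| = 7.5, so the guitar string was at either 656.1 Hz or 671.1 Hz.
Lower tension means lower frequency; the adjustment lowers the guitar string's frequency.
The beat rate rose, so the adjustment moved the guitar string further from 663.6 Hz — it was already below the reference.

656.1 Hz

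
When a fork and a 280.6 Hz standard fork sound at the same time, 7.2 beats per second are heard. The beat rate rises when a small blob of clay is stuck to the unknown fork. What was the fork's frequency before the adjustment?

273.4 Hz

|f − 280.6| = 7.2, so the fork was at either 273.4 Hz or 287.8 Hz.
Adding mass to a fork lowers its frequency; the adjustment lowers the fork's frequency.
The beat rate rose, so the adjustment moved the fork further from 280.6 Hz — it was already below the reference.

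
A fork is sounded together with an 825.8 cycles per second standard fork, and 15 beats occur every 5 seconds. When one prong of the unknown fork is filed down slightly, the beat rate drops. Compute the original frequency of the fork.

822.8 Hz

Beat frequency = 15/5 = 3 Hz.
|f − 825.8| = 3, so the fork was at either 822.8 Hz or 828.8 Hz.
Filing a prong removes mass and raises the fork's frequency; the adjustment raises the fork's frequency.
The beat rate fell, so the adjustment moved the fork toward 825.8 Hz — it must have started below the reference.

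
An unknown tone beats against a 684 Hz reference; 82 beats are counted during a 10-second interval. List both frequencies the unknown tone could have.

675.8 Hz or 692.2 Hz

Beat frequency = 82/10 = 8.2 Hz.
|f − 684| = 8.2, so f = 684 ± 8.2.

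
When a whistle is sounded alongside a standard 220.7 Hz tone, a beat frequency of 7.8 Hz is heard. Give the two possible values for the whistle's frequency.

|f − 220.7| = 7.8, so f = 220.7 ± 7.8.

212.9 Hz or 228.5 Hz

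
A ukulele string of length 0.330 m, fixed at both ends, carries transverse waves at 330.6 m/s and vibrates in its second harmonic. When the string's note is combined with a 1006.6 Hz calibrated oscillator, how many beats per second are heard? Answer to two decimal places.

4.78 Hz

For a string fixed at both ends, f_n = n·v/(2L) = 2·330.6/(2·0.330) = 1001.8182 Hz.
f_beat = |1001.8182 − 1006.6| = 4.78 Hz.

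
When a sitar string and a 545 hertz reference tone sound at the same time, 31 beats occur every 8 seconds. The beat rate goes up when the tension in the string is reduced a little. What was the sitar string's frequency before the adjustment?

Beat frequency = 31/8 = 3.875 Hz.
|f − 545| = 3.875, so the sitar string was at either 541.125 Hz or 548.875 Hz.
Lower tension means lower frequency; the adjustment lowers the sitar string's frequency.
The beat rate rose, so the adjustment moved the sitar string further from 545 Hz — it was already below the reference.

541.125 Hz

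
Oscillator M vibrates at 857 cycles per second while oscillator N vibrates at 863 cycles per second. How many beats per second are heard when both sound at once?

6 Hz

f_beat = |f₁ − f₂|.
|857 − 863| = 6 Hz.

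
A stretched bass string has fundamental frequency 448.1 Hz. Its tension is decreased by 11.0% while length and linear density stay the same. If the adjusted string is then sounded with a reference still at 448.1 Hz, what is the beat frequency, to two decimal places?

25.36 Hz

For a string, f ∝ √T, so the new frequency is 448.1·√0.890 = 422.7367 Hz.
f_beat = |422.7367 − 448.1| = 25.36 Hz.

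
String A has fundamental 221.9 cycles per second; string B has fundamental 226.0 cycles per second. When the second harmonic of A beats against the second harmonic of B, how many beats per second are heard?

8.2 Hz

Second harmonic of the first: 2·221.9 = 443.8 Hz.
Second harmonic of the second: 2·226.0 = 452.0 Hz.
f_beat = |443.8 − 452.0| = 8.2 Hz.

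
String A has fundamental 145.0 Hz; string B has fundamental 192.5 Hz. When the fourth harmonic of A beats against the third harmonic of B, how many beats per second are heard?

2.5 Hz

Fourth harmonic of the first: 4·145.0 = 580.0 Hz.
Third harmonic of the second: 3·192.5 = 577.5 Hz.
f_beat = |580.0 − 577.5| = 2.5 Hz.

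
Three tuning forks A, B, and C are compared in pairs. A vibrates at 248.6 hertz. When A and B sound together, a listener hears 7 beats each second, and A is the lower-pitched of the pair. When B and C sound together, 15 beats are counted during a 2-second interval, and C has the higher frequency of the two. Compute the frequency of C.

263.1 Hz

B is above A, so f_B = 248.6 + 7 = 255.6 Hz.
B–C: Beat frequency = 15/2 = 7.5 Hz.
C is above B, so f_C = 255.6 + 7.5 = 263.1 Hz.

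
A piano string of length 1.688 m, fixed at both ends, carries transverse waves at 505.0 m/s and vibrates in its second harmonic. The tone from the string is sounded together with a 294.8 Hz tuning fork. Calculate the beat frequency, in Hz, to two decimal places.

4.37 Hz

For a string fixed at both ends, f_n = n·v/(2L) = 2·505.0/(2·1.688) = 299.1706 Hz.
f_beat = |299.1706 − 294.8| = 4.37 Hz.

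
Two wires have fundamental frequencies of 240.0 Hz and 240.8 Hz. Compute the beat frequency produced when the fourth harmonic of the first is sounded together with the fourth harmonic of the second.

Fourth harmonic of the first: 4·240.0 = 960.0 Hz.
Fourth harmonic of the second: 4·240.8 = 963.2 Hz.
f_beat = |960.0 − 963.2| = 3.2 Hz.

3.2 Hz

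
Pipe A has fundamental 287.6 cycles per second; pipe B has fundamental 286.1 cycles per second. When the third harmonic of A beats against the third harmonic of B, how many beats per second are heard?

Third harmonic of the first: 3·287.6 = 862.8 Hz.
Third harmonic of the second: 3·286.1 = 858.3 Hz.
f_beat = |862.8 − 858.3| = 4.5 Hz.

4.5 Hz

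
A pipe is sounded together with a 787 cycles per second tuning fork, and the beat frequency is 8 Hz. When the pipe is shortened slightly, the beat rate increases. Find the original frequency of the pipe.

795 Hz

|f − 787| = 8, so the pipe was at either 779 Hz or 795 Hz.
A shorter pipe has a higher fundamental; the adjustment raises the pipe's frequency.
The beat rate rose, so the adjustment moved the pipe further from 787 Hz — it was already above the reference.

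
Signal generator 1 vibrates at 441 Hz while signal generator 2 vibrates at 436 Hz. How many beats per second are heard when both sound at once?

5 Hz

The beat frequency equals the magnitude of the frequency difference.
|441 − 436| = 5 Hz.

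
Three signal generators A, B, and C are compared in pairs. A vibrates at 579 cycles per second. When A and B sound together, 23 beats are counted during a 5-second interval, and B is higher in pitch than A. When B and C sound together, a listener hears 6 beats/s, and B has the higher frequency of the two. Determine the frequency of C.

577.6 Hz

A–B: Beat frequency = 23/5 = 4.6 Hz.
B is above A, so f_B = 579 + 4.6 = 583.6 Hz.
C is below B, so f_C = 583.6 − 6 = 577.6 Hz.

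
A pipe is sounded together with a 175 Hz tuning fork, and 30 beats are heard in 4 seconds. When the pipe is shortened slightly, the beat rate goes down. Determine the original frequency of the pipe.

167.5 Hz

Beat frequency = 30/4 = 7.5 Hz.
|f − 175| = 7.5, so the pipe was at either 167.5 Hz or 182.5 Hz.
A shorter pipe has a higher fundamental; the adjustment raises the pipe's frequency.
The beat rate fell, so the adjustment moved the pipe toward 175 Hz — it must have started below the reference.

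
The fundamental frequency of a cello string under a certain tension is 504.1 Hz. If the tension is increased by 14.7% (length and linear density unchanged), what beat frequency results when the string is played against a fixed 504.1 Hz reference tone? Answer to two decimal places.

For a string, f ∝ √T, so the new frequency is 504.1·√1.147 = 539.8815 Hz.
f_beat = |539.8815 − 504.1| = 35.78 Hz.

35.78 Hz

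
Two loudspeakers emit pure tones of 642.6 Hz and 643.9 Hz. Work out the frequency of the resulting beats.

f_beat = |f₁ − f₂|.
|642.6 − 643.9| = 1.3 Hz.

1.3 Hz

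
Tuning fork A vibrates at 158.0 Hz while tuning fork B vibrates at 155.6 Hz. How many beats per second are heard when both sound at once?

2.4 Hz

f_beat = |f₁ − f₂|.
|158.0 − 155.6| = 2.4 Hz.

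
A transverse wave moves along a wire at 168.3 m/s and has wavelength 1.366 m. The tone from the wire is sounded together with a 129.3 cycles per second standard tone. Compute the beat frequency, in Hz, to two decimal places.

Source frequency f = v/λ = 168.3/1.366 = 123.2064 Hz.
f_beat = |123.2064 − 129.3| = 6.09 Hz.

6.09 Hz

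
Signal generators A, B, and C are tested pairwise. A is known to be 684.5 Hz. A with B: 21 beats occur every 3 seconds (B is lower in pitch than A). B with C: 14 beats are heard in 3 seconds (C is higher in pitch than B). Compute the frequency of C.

A–B: Beat frequency = 21/3 = 7 Hz.
B is below A, so f_B = 684.5 − 7 = 677.5 Hz.
B–C: Beat frequency = 14/3 = 4.6667 Hz.
C is above B, so f_C = 677.5 + 4.6667 = 682.1667 Hz.

682.1667 Hz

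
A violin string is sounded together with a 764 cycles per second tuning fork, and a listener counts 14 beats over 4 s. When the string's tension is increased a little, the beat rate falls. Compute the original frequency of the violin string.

760.5 Hz

Beat frequency = 14/4 = 3.5 Hz.
|f − 764| = 3.5, so the violin string was at either 760.5 Hz or 767.5 Hz.
Higher tension means higher frequency; the adjustment raises the violin string's frequency.
The beat rate fell, so the adjustment moved the violin string toward 764 Hz — it must have started below the reference.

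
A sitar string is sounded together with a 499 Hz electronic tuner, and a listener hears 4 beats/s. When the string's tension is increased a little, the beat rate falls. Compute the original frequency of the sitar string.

|f − 499| = 4, so the sitar string was at either 495 Hz or 503 Hz.
Higher tension means higher frequency; the adjustment raises the sitar string's frequency.
The beat rate fell, so the adjustment moved the sitar string toward 499 Hz — it must have started below the reference.

495 Hz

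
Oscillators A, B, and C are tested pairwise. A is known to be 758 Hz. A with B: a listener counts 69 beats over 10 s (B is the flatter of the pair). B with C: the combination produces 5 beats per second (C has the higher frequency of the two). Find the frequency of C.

756.1 Hz

A–B: Beat frequency = 69/10 = 6.9 Hz.
B is below A, so f_B = 758 − 6.9 = 751.1 Hz.
C is above B, so f_C = 751.1 + 5 = 756.1 Hz.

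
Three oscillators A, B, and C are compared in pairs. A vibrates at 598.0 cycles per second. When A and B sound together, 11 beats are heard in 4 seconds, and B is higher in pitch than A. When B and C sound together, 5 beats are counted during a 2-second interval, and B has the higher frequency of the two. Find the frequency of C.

A–B: Beat frequency = 11/4 = 2.75 Hz.
B is above A, so f_B = 598.0 + 2.75 = 600.75 Hz.
B–C: Beat frequency = 5/2 = 2.5 Hz.
C is below B, so f_C = 600.75 − 2.5 = 598.25 Hz.

598.25 Hz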